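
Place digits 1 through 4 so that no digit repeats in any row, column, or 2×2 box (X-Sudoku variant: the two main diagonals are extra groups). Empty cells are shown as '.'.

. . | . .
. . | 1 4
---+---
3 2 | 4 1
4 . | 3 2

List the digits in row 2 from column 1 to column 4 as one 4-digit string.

R1C1 = 1: row 1 has {}; col 1 has {3,4}; box has {}; main diagonal has {2,4} → only 1 remains.
R1C3 = 2: row 1 has {1}; col 3 has {1,3,4}; box has {1,4} → only 2 remains.
R1C4 = 3: row 1 has {1,2}; col 4 has {1,2,4}; box has {1,2,4}; anti-diagonal has {1,2,4} → only 3 remains.
R2C1 = 2: row 2 has {1,4}; col 1 has {1,3,4}; box has {1} → only 2 remains.
R2C2 = 3: row 2 has {1,2,4}; col 2 has {2}; box has {1,2}; main diagonal has {1,2,4} → only 3 remains.

2314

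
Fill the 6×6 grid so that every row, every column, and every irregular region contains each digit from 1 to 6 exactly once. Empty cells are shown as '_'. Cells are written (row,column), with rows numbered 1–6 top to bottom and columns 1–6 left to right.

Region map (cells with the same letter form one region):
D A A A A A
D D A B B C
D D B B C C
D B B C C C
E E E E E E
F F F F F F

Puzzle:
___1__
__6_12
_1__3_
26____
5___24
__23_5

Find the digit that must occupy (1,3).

4

(1,6) = 3 (sole candidate).
(3,6) = 6 (sole candidate).
(4,6) = 1 (sole candidate).
(5,2) = 3 (sole candidate).
(5,3) = 1 (sole candidate).
(5,4) = 6 (sole candidate).
(6,2) = 4 (sole candidate).
(6,5) = 6 (sole candidate).
(2,2) = 5 (sole candidate).
(2,4) = 4 (sole candidate).
(3,1) = 4 (sole candidate).
(3,3) = 5 (sole candidate).
(3,4) = 2 (sole candidate).
(4,3) = 3 (sole candidate).
(4,4) = 5 (sole candidate).
(4,5) = 4 (sole candidate).
(6,1) = 1 (sole candidate).
(1,1) = 6 (sole candidate).
(1,2) = 2 (sole candidate).
(1,3) = 4: row 1 has {1,2,3,6}; col 3 has {1,2,3,5,6}; region has {1,2,3,6} → only 4 remains.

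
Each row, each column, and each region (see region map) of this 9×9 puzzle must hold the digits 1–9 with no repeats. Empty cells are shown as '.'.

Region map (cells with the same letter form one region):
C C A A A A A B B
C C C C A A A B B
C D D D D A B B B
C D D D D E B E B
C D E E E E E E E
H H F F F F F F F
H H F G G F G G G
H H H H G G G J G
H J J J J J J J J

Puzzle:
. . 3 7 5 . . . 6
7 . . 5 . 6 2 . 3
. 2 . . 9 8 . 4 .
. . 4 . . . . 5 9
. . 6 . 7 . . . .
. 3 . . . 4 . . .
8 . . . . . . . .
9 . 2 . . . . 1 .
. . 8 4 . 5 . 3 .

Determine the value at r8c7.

8

r2c8 = 8 (sole candidate).
r8c4 = 6 (sole candidate).
r9c1 = 1 (sole candidate).
r1c8 = 2 (sole candidate).
r5c8 = 9 (sole candidate).
r6c1 = 5 (sole candidate).
r1c1 = 4 (sole candidate).
r1c2 = 8 (hidden single in row 1).
r2c5 = 4 (hidden single in row 2).
r3c1 = 6 (hidden single in row 3).
r3c4 = 3 (hidden single in row 3).
r5c2 = 5 (hidden single in row 5).
r7c3 = 5 (hidden single in column 3).
r7c6 = 3 (hidden single in region F).
r8c6 = 7 (sole candidate).
r7c8 = 6 (sole candidate).
r8c2 = 4 (sole candidate).
r6c8 = 7 (sole candidate).
r7c2 = 7 (sole candidate).
r4c1 = 3 (hidden single in row 4).
r4c7 = 7 (hidden single in row 4).
r5c1 = 2 (sole candidate).
r5c6 = 1 (sole candidate).
r1c6 = 9 (sole candidate).
r1c7 = 1 (sole candidate).
r3c7 = 5 (sole candidate).
r3c9 = 1 (sole candidate).
r4c6 = 2 (sole candidate).
r5c4 = 8 (sole candidate).
r5c9 = 4 (sole candidate).
r7c9 = 2 (sole candidate).
r9c9 = 7 (sole candidate).
r3c3 = 7 (sole candidate).
r4c4 = 1 (sole candidate).
r5c7 = 3 (sole candidate).
r6c9 = 8 (sole candidate).
r7c4 = 9 (sole candidate).
r7c5 = 1 (sole candidate).
r7c7 = 4 (sole candidate).
r8c7 = 8: row 8 has {1,2,4,6,7,9}; col 7 has {1,2,3,4,5,7}; region has {1,2,4,6,7,9} → only 8 remains.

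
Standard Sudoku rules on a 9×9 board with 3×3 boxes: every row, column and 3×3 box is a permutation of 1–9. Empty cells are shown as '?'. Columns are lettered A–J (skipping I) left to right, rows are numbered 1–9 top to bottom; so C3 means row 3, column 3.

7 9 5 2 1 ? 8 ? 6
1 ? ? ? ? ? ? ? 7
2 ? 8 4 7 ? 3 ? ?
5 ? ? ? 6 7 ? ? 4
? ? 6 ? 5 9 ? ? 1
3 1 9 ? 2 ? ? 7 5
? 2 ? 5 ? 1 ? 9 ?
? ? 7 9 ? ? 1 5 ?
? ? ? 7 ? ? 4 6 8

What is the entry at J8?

F1 = 3 (sole candidate).
H1 = 4 (sole candidate).
H2 = 2 (sole candidate).
B3 = 6 (sole candidate).
F3 = 5 (sole candidate).
H3 = 1 (sole candidate).
J3 = 9 (sole candidate).
B4 = 8 (sole candidate).
C4 = 2 (sole candidate).
G4 = 9 (sole candidate).
H4 = 3 (sole candidate).
A5 = 4 (sole candidate).
B5 = 7 (sole candidate).
G5 = 2 (sole candidate).
H5 = 8 (sole candidate).
D6 = 8 (sole candidate).
F6 = 4 (sole candidate).
G6 = 6 (sole candidate).
G7 = 7 (sole candidate).
J7 = 3 (sole candidate).
J8 = 2: row 8 has {1,5,7,9}; col 9 has {1,3,4,5,6,7,8,9}; box has {1,3,4,5,6,7,8,9} → only 2 remains.

2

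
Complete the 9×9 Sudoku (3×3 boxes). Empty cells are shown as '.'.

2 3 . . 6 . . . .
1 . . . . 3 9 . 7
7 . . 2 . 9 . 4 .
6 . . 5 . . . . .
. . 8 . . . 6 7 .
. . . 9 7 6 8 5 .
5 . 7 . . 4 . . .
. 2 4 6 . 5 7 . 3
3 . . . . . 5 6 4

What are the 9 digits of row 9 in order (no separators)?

R1C7 = 1: row 1 has {2,3,6}; col 7 has {5,6,7,8,9}; box has {4,7,9} → only 1 remains.
R1C8 = 8: row 1 has {1,2,3,6}; col 8 has {4,5,6,7}; box has {1,4,7,9} → only 8 remains.
R1C9 = 5: row 1 has {1,2,3,6,8}; col 9 has {3,4,7}; box has {1,4,7,8,9} → only 5 remains.
R2C8 = 2: row 2 has {1,3,7,9}; col 8 has {4,5,6,7,8}; box has {1,4,5,7,8,9} → only 2 remains.
R3C7 = 3: row 3 has {2,4,7,9}; col 7 has {1,5,6,7,8,9}; box has {1,2,4,5,7,8,9} → only 3 remains.
R3C9 = 6: row 3 has {2,3,4,7,9}; col 9 has {3,4,5,7}; box has {1,2,3,4,5,7,8,9} → only 6 remains.
R6C1 = 4: row 6 has {5,6,7,8,9}; col 1 has {1,2,3,5,6,7}; box has {6,8} → only 4 remains.
R6C2 = 1: row 6 has {4,5,6,7,8,9}; col 2 has {2,3}; box has {4,6,8} → only 1 remains.
R6C9 = 2: row 6 has {1,4,5,6,7,8,9}; col 9 has {3,4,5,6,7}; box has {5,6,7,8} → only 2 remains.
R7C7 = 2: row 7 has {4,5,7}; col 7 has {1,3,5,6,7,8,9}; box has {3,4,5,6,7} → only 2 remains.
R1C3 = 9: row 1 has {1,2,3,5,6,8}; col 3 has {4,7,8}; box has {1,2,3,7} → only 9 remains.
R1C6 = 7: row 1 has {1,2,3,5,6,8,9}; col 6 has {3,4,5,6,9}; box has {2,3,6,9} → only 7 remains.
R3C3 = 5: row 3 has {2,3,4,6,7,9}; col 3 has {4,7,8,9}; box has {1,2,3,7,9} → only 5 remains.
R4C7 = 4: row 4 has {5,6}; col 7 has {1,2,3,5,6,7,8,9}; box has {2,5,6,7,8} → only 4 remains.
R5C1 = 9: row 5 has {6,7,8}; col 1 has {1,2,3,4,5,6,7}; box has {1,4,6,8} → only 9 remains.
R5C2 = 5: row 5 has {6,7,8,9}; col 2 has {1,2,3}; box has {1,4,6,8,9} → only 5 remains.
R5C9 = 1: row 5 has {5,6,7,8,9}; col 9 has {2,3,4,5,6,7}; box has {2,4,5,6,7,8} → only 1 remains.
R6C3 = 3: row 6 has {1,2,4,5,6,7,8,9}; col 3 has {4,5,7,8,9}; box has {1,4,5,6,8,9} → only 3 remains.
R8C1 = 8: row 8 has {2,3,4,5,6,7}; col 1 has {1,2,3,4,5,6,7,9}; box has {2,3,4,5,7} → only 8 remains.
R9C2 = 9: row 9 has {3,4,5,6}; col 2 has {1,2,3,5}; box has {2,3,4,5,7,8} → only 9 remains.
R9C3 = 1: row 9 has {3,4,5,6,9}; col 3 has {3,4,5,7,8,9}; box has {2,3,4,5,7,8,9} → only 1 remains.
R1C4 = 4: row 1 has {1,2,3,5,6,7,8,9}; col 4 has {2,5,6,9}; box has {2,3,6,7,9} → only 4 remains.
R2C3 = 6: row 2 has {1,2,3,7,9}; col 3 has {1,3,4,5,7,8,9}; box has {1,2,3,5,7,9} → only 6 remains.
R2C4 = 8: row 2 has {1,2,3,6,7,9}; col 4 has {2,4,5,6,9}; box has {2,3,4,6,7,9} → only 8 remains.
R2C5 = 5: row 2 has {1,2,3,6,7,8,9}; col 5 has {6,7}; box has {2,3,4,6,7,8,9} → only 5 remains.
R3C2 = 8: row 3 has {2,3,4,5,6,7,9}; col 2 has {1,2,3,5,9}; box has {1,2,3,5,6,7,9} → only 8 remains.
R3C5 = 1: row 3 has {2,3,4,5,6,7,8,9}; col 5 has {5,6,7}; box has {2,3,4,5,6,7,8,9} → only 1 remains.
R4C2 = 7: row 4 has {4,5,6}; col 2 has {1,2,3,5,8,9}; box has {1,3,4,5,6,8,9} → only 7 remains.
R4C3 = 2: row 4 has {4,5,6,7}; col 3 has {1,3,4,5,6,7,8,9}; box has {1,3,4,5,6,7,8,9} → only 2 remains.
R4C9 = 9: row 4 has {2,4,5,6,7}; col 9 has {1,2,3,4,5,6,7}; box has {1,2,4,5,6,7,8} → only 9 remains.
R5C4 = 3: row 5 has {1,5,6,7,8,9}; col 4 has {2,4,5,6,8,9}; box has {5,6,7,9} → only 3 remains.
R5C6 = 2: row 5 has {1,3,5,6,7,8,9}; col 6 has {3,4,5,6,7,9}; box has {3,5,6,7,9} → only 2 remains.
R7C2 = 6: row 7 has {2,4,5,7}; col 2 has {1,2,3,5,7,8,9}; box has {1,2,3,4,5,7,8,9} → only 6 remains.
R7C4 = 1: row 7 has {2,4,5,6,7}; col 4 has {2,3,4,5,6,8,9}; box has {4,5,6} → only 1 remains.
R7C8 = 9: row 7 has {1,2,4,5,6,7}; col 8 has {2,4,5,6,7,8}; box has {2,3,4,5,6,7} → only 9 remains.
R7C9 = 8: row 7 has {1,2,4,5,6,7,9}; col 9 has {1,2,3,4,5,6,7,9}; box has {2,3,4,5,6,7,9} → only 8 remains.
R8C5 = 9: row 8 has {2,3,4,5,6,7,8}; col 5 has {1,5,6,7}; box has {1,4,5,6} → only 9 remains.
R8C8 = 1: row 8 has {2,3,4,5,6,7,8,9}; col 8 has {2,4,5,6,7,8,9}; box has {2,3,4,5,6,7,8,9} → only 1 remains.
R9C4 = 7: row 9 has {1,3,4,5,6,9}; col 4 has {1,2,3,4,5,6,8,9}; box has {1,4,5,6,9} → only 7 remains.
R9C6 = 8: row 9 has {1,3,4,5,6,7,9}; col 6 has {2,3,4,5,6,7,9}; box has {1,4,5,6,7,9} → only 8 remains.
R2C2 = 4: row 2 has {1,2,3,5,6,7,8,9}; col 2 has {1,2,3,5,6,7,8,9}; box has {1,2,3,5,6,7,8,9} → only 4 remains.
R4C5 = 8: row 4 has {2,4,5,6,7,9}; col 5 has {1,5,6,7,9}; box has {2,3,5,6,7,9} → only 8 remains.
R4C6 = 1: row 4 has {2,4,5,6,7,8,9}; col 6 has {2,3,4,5,6,7,8,9}; box has {2,3,5,6,7,8,9} → only 1 remains.
R4C8 = 3: row 4 has {1,2,4,5,6,7,8,9}; col 8 has {1,2,4,5,6,7,8,9}; box has {1,2,4,5,6,7,8,9} → only 3 remains.
R5C5 = 4: row 5 has {1,2,3,5,6,7,8,9}; col 5 has {1,5,6,7,8,9}; box has {1,2,3,5,6,7,8,9} → only 4 remains.
R7C5 = 3: row 7 has {1,2,4,5,6,7,8,9}; col 5 has {1,4,5,6,7,8,9}; box has {1,4,5,6,7,8,9} → only 3 remains.
R9C5 = 2: row 9 has {1,3,4,5,6,7,8,9}; col 5 has {1,3,4,5,6,7,8,9}; box has {1,3,4,5,6,7,8,9} → only 2 remains.

391728564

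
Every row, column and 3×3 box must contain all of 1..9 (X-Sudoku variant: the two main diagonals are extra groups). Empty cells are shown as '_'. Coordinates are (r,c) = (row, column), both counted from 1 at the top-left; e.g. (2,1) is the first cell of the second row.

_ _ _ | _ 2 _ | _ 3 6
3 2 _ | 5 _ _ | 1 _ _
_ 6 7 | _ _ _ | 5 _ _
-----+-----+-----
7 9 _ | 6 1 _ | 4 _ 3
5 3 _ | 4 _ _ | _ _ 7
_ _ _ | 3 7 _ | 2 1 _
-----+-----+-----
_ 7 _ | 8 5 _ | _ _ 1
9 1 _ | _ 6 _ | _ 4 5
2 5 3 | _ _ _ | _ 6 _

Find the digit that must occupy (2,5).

(4,6) = 8 (sole candidate).
(4,8) = 5 (sole candidate).
(5,5) = 9 (sole candidate).
(5,6) = 2 (sole candidate).
(5,8) = 8 (sole candidate).
(6,6) = 5 (sole candidate).
(6,9) = 9 (sole candidate).
(7,3) = 4 (sole candidate).
(7,7) = 3 (sole candidate).
(8,3) = 8 (sole candidate).
(8,7) = 7 (sole candidate).
(9,5) = 4 (sole candidate).
(9,9) = 8 (sole candidate).
(1,1) = 1 (sole candidate).
(2,3) = 9 (sole candidate).
(2,5) = 8: row 2 has {1,2,3,5,9}; col 5 has {1,2,4,5,6,7,9}; box has {2,5} → only 8 remains.

8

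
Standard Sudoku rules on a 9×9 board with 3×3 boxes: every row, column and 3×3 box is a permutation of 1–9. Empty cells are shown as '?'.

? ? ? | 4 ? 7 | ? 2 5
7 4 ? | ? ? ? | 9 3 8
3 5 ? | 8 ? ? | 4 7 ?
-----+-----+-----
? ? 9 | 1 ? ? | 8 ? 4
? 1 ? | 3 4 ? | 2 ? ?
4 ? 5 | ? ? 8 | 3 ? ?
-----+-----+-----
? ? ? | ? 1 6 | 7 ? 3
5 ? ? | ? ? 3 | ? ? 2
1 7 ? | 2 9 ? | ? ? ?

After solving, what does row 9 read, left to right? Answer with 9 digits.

173294586

R7C4 = 5: row 7 has {1,3,6,7}; col 4 has {1,2,3,4,8}; box has {1,2,3,6,9} → only 5 remains.
R8C4 = 7: row 8 has {2,3,5}; col 4 has {1,2,3,4,5,8}; box has {1,2,3,5,6,9} → only 7 remains.
R8C5 = 8: row 8 has {2,3,5,7}; col 5 has {1,4,9}; box has {1,2,3,5,6,7,9} → only 8 remains.
R9C6 = 4: row 9 has {1,2,7,9}; col 6 has {3,6,7,8}; box has {1,2,3,5,6,7,8,9} → only 4 remains.
R9C9 = 6: row 9 has {1,2,4,7,9}; col 9 has {2,3,4,5,8}; box has {2,3,7} → only 6 remains.
R2C4 = 6: row 2 has {3,4,7,8,9}; col 4 has {1,2,3,4,5,7,8}; box has {4,7,8} → only 6 remains.
R3C5 = 2: row 3 has {3,4,5,7,8}; col 5 has {1,4,8,9}; box has {4,6,7,8} → only 2 remains.
R3C9 = 1: row 3 has {2,3,4,5,7,8}; col 9 has {2,3,4,5,6,8}; box has {2,3,4,5,7,8,9} → only 1 remains.
R6C4 = 9: row 6 has {3,4,5,8}; col 4 has {1,2,3,4,5,6,7,8}; box has {1,3,4,8} → only 9 remains.
R6C9 = 7: row 6 has {3,4,5,8,9}; col 9 has {1,2,3,4,5,6,8}; box has {2,3,4,8} → only 7 remains.
R8C7 = 1: row 8 has {2,3,5,7,8}; col 7 has {2,3,4,7,8,9}; box has {2,3,6,7} → only 1 remains.
R9C7 = 5: row 9 has {1,2,4,6,7,9}; col 7 has {1,2,3,4,7,8,9}; box has {1,2,3,6,7} → only 5 remains.
R9C8 = 8: row 9 has {1,2,4,5,6,7,9}; col 8 has {2,3,7}; box has {1,2,3,5,6,7} → only 8 remains.
R1C5 = 3: row 1 has {2,4,5,7}; col 5 has {1,2,4,8,9}; box has {2,4,6,7,8} → only 3 remains.
R1C7 = 6: row 1 has {2,3,4,5,7}; col 7 has {1,2,3,4,5,7,8,9}; box has {1,2,3,4,5,7,8,9} → only 6 remains.
R2C5 = 5: row 2 has {3,4,6,7,8,9}; col 5 has {1,2,3,4,8,9}; box has {2,3,4,6,7,8} → only 5 remains.
R2C6 = 1: row 2 has {3,4,5,6,7,8,9}; col 6 has {3,4,6,7,8}; box has {2,3,4,5,6,7,8} → only 1 remains.
R3C3 = 6: row 3 has {1,2,3,4,5,7,8}; col 3 has {5,9}; box has {3,4,5,7} → only 6 remains.
R3C6 = 9: row 3 has {1,2,3,4,5,6,7,8}; col 6 has {1,3,4,6,7,8}; box has {1,2,3,4,5,6,7,8} → only 9 remains.
R5C6 = 5: row 5 has {1,2,3,4}; col 6 has {1,3,4,6,7,8,9}; box has {1,3,4,8,9} → only 5 remains.
R5C9 = 9: row 5 has {1,2,3,4,5}; col 9 has {1,2,3,4,5,6,7,8}; box has {2,3,4,7,8} → only 9 remains.
R6C5 = 6: row 6 has {3,4,5,7,8,9}; col 5 has {1,2,3,4,5,8,9}; box has {1,3,4,5,8,9} → only 6 remains.
R6C8 = 1: row 6 has {3,4,5,6,7,8,9}; col 8 has {2,3,7,8}; box has {2,3,4,7,8,9} → only 1 remains.
R8C3 = 4: row 8 has {1,2,3,5,7,8}; col 3 has {5,6,9}; box has {1,5,7} → only 4 remains.
R8C8 = 9: row 8 has {1,2,3,4,5,7,8}; col 8 has {1,2,3,7,8}; box has {1,2,3,5,6,7,8} → only 9 remains.
R9C3 = 3: row 9 has {1,2,4,5,6,7,8,9}; col 3 has {4,5,6,9}; box has {1,4,5,7} → only 3 remains.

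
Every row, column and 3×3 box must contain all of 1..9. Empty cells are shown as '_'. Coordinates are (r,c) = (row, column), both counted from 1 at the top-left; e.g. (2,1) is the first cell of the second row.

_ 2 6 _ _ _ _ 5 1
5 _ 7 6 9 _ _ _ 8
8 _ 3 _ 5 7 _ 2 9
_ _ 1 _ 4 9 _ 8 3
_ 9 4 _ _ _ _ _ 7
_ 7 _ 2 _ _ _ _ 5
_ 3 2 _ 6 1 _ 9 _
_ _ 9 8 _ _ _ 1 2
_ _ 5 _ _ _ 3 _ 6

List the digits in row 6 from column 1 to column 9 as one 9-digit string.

378216945

(2,7) = 4: row 2 has {5,6,7,8,9}; col 7 has {3}; box has {1,2,5,8,9} → only 4 remains.
(2,8) = 3: row 2 has {4,5,6,7,8,9}; col 8 has {1,2,5,8,9}; box has {1,2,4,5,8,9} → only 3 remains.
(3,7) = 6: row 3 has {2,3,5,7,8,9}; col 7 has {3,4}; box has {1,2,3,4,5,8,9} → only 6 remains.
(4,7) = 2: row 4 has {1,3,4,8,9}; col 7 has {3,4,6}; box has {3,5,7,8} → only 2 remains.
(5,7) = 1: row 5 has {4,7,9}; col 7 has {2,3,4,6}; box has {2,3,5,7,8} → only 1 remains.
(5,8) = 6: row 5 has {1,4,7,9}; col 8 has {1,2,3,5,8,9}; box has {1,2,3,5,7,8} → only 6 remains.
(6,3) = 8: row 6 has {2,5,7}; col 3 has {1,2,3,4,5,6,7,9}; box has {1,4,7,9} → only 8 remains.
(6,7) = 9: row 6 has {2,5,7,8}; col 7 has {1,2,3,4,6}; box has {1,2,3,5,6,7,8} → only 9 remains.
(6,8) = 4: row 6 has {2,5,7,8,9}; col 8 has {1,2,3,5,6,8,9}; box has {1,2,3,5,6,7,8,9} → only 4 remains.
(7,9) = 4: row 7 has {1,2,3,6,9}; col 9 has {1,2,3,5,6,7,8,9}; box has {1,2,3,6,9} → only 4 remains.
(9,8) = 7: row 9 has {3,5,6}; col 8 has {1,2,3,4,5,6,8,9}; box has {1,2,3,4,6,9} → only 7 remains.
(1,7) = 7: row 1 has {1,2,5,6}; col 7 has {1,2,3,4,6,9}; box has {1,2,3,4,5,6,8,9} → only 7 remains.
(2,2) = 1: row 2 has {3,4,5,6,7,8,9}; col 2 has {2,3,7,9}; box has {2,3,5,6,7,8} → only 1 remains.
(2,6) = 2: row 2 has {1,3,4,5,6,7,8,9}; col 6 has {1,7,9}; box has {5,6,7,9} → only 2 remains.
(3,2) = 4: row 3 has {2,3,5,6,7,8,9}; col 2 has {1,2,3,7,9}; box has {1,2,3,5,6,7,8} → only 4 remains.
(3,4) = 1: row 3 has {2,3,4,5,6,7,8,9}; col 4 has {2,6,8}; box has {2,5,6,7,9} → only 1 remains.
(4,1) = 6: row 4 has {1,2,3,4,8,9}; col 1 has {5,8}; box has {1,4,7,8,9} → only 6 remains.
(4,2) = 5: row 4 has {1,2,3,4,6,8,9}; col 2 has {1,2,3,4,7,9}; box has {1,4,6,7,8,9} → only 5 remains.
(4,4) = 7: row 4 has {1,2,3,4,5,6,8,9}; col 4 has {1,2,6,8}; box has {2,4,9} → only 7 remains.
(6,1) = 3: row 6 has {2,4,5,7,8,9}; col 1 has {5,6,8}; box has {1,4,5,6,7,8,9} → only 3 remains.
(6,5) = 1: row 6 has {2,3,4,5,7,8,9}; col 5 has {4,5,6,9}; box has {2,4,7,9} → only 1 remains.
(6,6) = 6: row 6 has {1,2,3,4,5,7,8,9}; col 6 has {1,2,7,9}; box has {1,2,4,7,9} → only 6 remains.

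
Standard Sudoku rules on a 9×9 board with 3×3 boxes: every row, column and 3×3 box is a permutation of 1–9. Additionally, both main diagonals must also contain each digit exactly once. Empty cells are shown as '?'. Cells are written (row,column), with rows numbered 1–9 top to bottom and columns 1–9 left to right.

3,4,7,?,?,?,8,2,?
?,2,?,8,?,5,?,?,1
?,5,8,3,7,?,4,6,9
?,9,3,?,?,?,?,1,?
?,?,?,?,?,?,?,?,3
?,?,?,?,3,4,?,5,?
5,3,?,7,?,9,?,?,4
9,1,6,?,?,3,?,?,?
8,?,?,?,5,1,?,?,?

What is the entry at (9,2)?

(1,6) = 6 (sole candidate).
(1,9) = 5 (sole candidate).
(2,1) = 6 (sole candidate).
(2,3) = 9 (sole candidate).
(2,5) = 4 (sole candidate).
(3,1) = 1 (sole candidate).
(3,6) = 2 (sole candidate).
(4,6) = 7 (sole candidate).
(5,6) = 8 (sole candidate).
(7,3) = 2 (sole candidate).
(7,8) = 8 (sole candidate).
(8,8) = 7 (sole candidate).
(8,9) = 2 (sole candidate).
(9,2) = 7: row 9 has {1,5,8}; col 2 has {1,2,3,4,5,9}; box has {1,2,3,5,6,8,9} → only 7 remains.

7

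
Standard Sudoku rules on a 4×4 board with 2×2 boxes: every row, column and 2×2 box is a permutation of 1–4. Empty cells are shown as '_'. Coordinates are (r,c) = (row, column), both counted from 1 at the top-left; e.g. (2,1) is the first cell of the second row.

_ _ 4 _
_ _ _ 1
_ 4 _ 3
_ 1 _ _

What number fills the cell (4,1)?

(1,4) = 2 (sole candidate).
(2,3) = 3 (sole candidate).
(3,1) = 2 (sole candidate).
(3,3) = 1 (sole candidate).
(4,1) = 3: row 4 has {1}; col 1 has {2}; box has {1,2,4} → only 3 remains.

3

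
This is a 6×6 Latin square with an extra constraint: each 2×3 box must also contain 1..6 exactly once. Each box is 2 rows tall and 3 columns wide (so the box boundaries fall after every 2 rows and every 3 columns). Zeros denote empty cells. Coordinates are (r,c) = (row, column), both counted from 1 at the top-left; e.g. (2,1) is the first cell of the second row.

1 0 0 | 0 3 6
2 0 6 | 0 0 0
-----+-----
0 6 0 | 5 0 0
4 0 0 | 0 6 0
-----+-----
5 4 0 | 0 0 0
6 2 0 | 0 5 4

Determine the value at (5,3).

(1,2) = 5: row 1 has {1,3,6}; col 2 has {2,4,6}; box has {1,2,6} → only 5 remains.
(1,3) = 4: row 1 has {1,3,5,6}; col 3 has {6}; box has {1,2,5,6} → only 4 remains.
(1,4) = 2: row 1 has {1,3,4,5,6}; col 4 has {5}; box has {3,6} → only 2 remains.
(2,2) = 3: row 2 has {2,6}; col 2 has {2,4,5,6}; box has {1,2,4,5,6} → only 3 remains.
(3,1) = 3: row 3 has {5,6}; col 1 has {1,2,4,5,6}; box has {4,6} → only 3 remains.
(4,2) = 1: row 4 has {4,6}; col 2 has {2,3,4,5,6}; box has {3,4,6} → only 1 remains.
(4,4) = 3: row 4 has {1,4,6}; col 4 has {2,5}; box has {5,6} → only 3 remains.
(4,6) = 2: row 4 has {1,3,4,6}; col 6 has {4,6}; box has {3,5,6} → only 2 remains.
(6,4) = 1: row 6 has {2,4,5,6}; col 4 has {2,3,5}; box has {4,5} → only 1 remains.
(2,4) = 4: row 2 has {2,3,6}; col 4 has {1,2,3,5}; box has {2,3,6} → only 4 remains.
(2,5) = 1: row 2 has {2,3,4,6}; col 5 has {3,5,6}; box has {2,3,4,6} → only 1 remains.
(2,6) = 5: row 2 has {1,2,3,4,6}; col 6 has {2,4,6}; box has {1,2,3,4,6} → only 5 remains.
(3,3) = 2: row 3 has {3,5,6}; col 3 has {4,6}; box has {1,3,4,6} → only 2 remains.
(3,5) = 4: row 3 has {2,3,5,6}; col 5 has {1,3,5,6}; box has {2,3,5,6} → only 4 remains.
(3,6) = 1: row 3 has {2,3,4,5,6}; col 6 has {2,4,5,6}; box has {2,3,4,5,6} → only 1 remains.
(4,3) = 5: row 4 has {1,2,3,4,6}; col 3 has {2,4,6}; box has {1,2,3,4,6} → only 5 remains.
(5,4) = 6: row 5 has {4,5}; col 4 has {1,2,3,4,5}; box has {1,4,5} → only 6 remains.
(5,5) = 2: row 5 has {4,5,6}; col 5 has {1,3,4,5,6}; box has {1,4,5,6} → only 2 remains.
(5,6) = 3: row 5 has {2,4,5,6}; col 6 has {1,2,4,5,6}; box has {1,2,4,5,6} → only 3 remains.
(6,3) = 3: row 6 has {1,2,4,5,6}; col 3 has {2,4,5,6}; box has {2,4,5,6} → only 3 remains.
(5,3) = 1: row 5 has {2,3,4,5,6}; col 3 has {2,3,4,5,6}; box has {2,3,4,5,6} → only 1 remains.

1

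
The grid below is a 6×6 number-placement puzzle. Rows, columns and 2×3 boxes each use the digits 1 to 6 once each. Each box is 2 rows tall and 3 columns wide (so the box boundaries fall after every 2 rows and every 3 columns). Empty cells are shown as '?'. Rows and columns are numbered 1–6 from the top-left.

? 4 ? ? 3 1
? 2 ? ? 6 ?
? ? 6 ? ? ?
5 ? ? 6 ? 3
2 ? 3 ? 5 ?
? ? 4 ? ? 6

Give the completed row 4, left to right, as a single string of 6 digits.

512643

r1c1 = 6 (sole candidate).
r1c3 = 5 (sole candidate).
r1c4 = 2 (sole candidate).
r2c3 = 1 (sole candidate).
r4c2 = 1: row 4 has {3,5,6}; col 2 has {2,4}; box has {5,6} → only 1 remains.
r4c3 = 2: row 4 has {1,3,5,6}; col 3 has {1,3,4,5,6}; box has {1,5,6} → only 2 remains.
r4c5 = 4: row 4 has {1,2,3,5,6}; col 5 has {3,5,6}; box has {3,6} → only 4 remains.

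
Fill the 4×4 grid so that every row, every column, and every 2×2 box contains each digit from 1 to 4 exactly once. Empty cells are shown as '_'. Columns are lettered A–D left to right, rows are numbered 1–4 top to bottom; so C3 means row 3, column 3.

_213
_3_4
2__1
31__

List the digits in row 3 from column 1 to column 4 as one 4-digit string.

2431

A1 = 4: row 1 has {1,2,3}; col 1 has {2,3}; box has {2,3} → only 4 remains.
A2 = 1: row 2 has {3,4}; col 1 has {2,3,4}; box has {2,3,4} → only 1 remains.
C2 = 2: row 2 has {1,3,4}; col 3 has {1}; box has {1,3,4} → only 2 remains.
B3 = 4: row 3 has {1,2}; col 2 has {1,2,3}; box has {1,2,3} → only 4 remains.
C3 = 3: row 3 has {1,2,4}; col 3 has {1,2}; box has {1} → only 3 remains.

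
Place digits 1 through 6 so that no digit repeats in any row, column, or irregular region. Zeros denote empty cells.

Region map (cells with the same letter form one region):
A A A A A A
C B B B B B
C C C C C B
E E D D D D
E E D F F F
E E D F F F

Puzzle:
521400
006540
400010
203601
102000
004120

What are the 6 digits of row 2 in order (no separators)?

316542

R2C1 = 3: row 2 has {4,5,6}; col 1 has {1,2,4,5}; region has {1,4} → only 3 remains.
R2C2 = 1: row 2 has {3,4,5,6}; col 2 has {2}; region has {4,5,6} → only 1 remains.
R2C6 = 2: row 2 has {1,3,4,5,6}; col 6 has {1}; region has {1,4,5,6} → only 2 remains.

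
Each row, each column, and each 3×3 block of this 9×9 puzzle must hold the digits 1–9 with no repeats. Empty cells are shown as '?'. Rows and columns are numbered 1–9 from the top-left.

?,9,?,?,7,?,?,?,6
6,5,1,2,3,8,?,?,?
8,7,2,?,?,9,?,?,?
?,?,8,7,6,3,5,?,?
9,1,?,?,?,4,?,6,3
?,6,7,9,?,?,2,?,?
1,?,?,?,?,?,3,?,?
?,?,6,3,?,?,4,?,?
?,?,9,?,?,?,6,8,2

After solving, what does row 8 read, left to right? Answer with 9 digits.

r3c7 = 1 (sole candidate).
r5c3 = 5 (sole candidate).
r5c4 = 8 (sole candidate).
r5c5 = 2 (sole candidate).
r5c7 = 7 (sole candidate).
r7c3 = 4 (sole candidate).
r9c2 = 3 (sole candidate).
r1c3 = 3 (sole candidate).
r1c7 = 8 (sole candidate).
r2c7 = 9 (sole candidate).
r1c1 = 4 (sole candidate).
r4c1 = 2 (sole candidate).
r4c2 = 4 (sole candidate).
r6c1 = 3 (sole candidate).
r1c8 = 2 (hidden single in row 1).
r3c8 = 3 (hidden single in row 3).
r3c4 = 6 (hidden single in row 3).
r7c4 = 5 (sole candidate).
r1c4 = 1 (sole candidate).
r1c6 = 5 (sole candidate).
r3c5 = 4 (sole candidate).
r3c9 = 5 (sole candidate).
r6c6 = 1 (sole candidate).
r6c8 = 4 (sole candidate).
r6c9 = 8 (sole candidate).
r9c4 = 4 (sole candidate).
r9c5 = 1 (sole candidate).
r9c6 = 7 (sole candidate).
r2c8 = 7 (sole candidate).
r2c9 = 4 (sole candidate).
r6c5 = 5 (sole candidate).
r7c8 = 9 (sole candidate).
r7c9 = 7 (sole candidate).
r8c6 = 2: row 8 has {3,4,6}; col 6 has {1,3,4,5,7,8,9}; box has {1,3,4,5,7} → only 2 remains.
r8c9 = 1: row 8 has {2,3,4,6}; col 9 has {2,3,4,5,6,7,8}; box has {2,3,4,6,7,8,9} → only 1 remains.
r9c1 = 5 (sole candidate).
r4c8 = 1 (sole candidate).
r4c9 = 9 (sole candidate).
r7c5 = 8 (sole candidate).
r7c6 = 6 (sole candidate).
r8c1 = 7: row 8 has {1,2,3,4,6}; col 1 has {1,2,3,4,5,6,8,9}; box has {1,3,4,5,6,9} → only 7 remains.
r8c2 = 8: row 8 has {1,2,3,4,6,7}; col 2 has {1,3,4,5,6,7,9}; box has {1,3,4,5,6,7,9} → only 8 remains.
r8c5 = 9: row 8 has {1,2,3,4,6,7,8}; col 5 has {1,2,3,4,5,6,7,8}; box has {1,2,3,4,5,6,7,8} → only 9 remains.
r8c8 = 5: row 8 has {1,2,3,4,6,7,8,9}; col 8 has {1,2,3,4,6,7,8,9}; box has {1,2,3,4,6,7,8,9} → only 5 remains.

786392451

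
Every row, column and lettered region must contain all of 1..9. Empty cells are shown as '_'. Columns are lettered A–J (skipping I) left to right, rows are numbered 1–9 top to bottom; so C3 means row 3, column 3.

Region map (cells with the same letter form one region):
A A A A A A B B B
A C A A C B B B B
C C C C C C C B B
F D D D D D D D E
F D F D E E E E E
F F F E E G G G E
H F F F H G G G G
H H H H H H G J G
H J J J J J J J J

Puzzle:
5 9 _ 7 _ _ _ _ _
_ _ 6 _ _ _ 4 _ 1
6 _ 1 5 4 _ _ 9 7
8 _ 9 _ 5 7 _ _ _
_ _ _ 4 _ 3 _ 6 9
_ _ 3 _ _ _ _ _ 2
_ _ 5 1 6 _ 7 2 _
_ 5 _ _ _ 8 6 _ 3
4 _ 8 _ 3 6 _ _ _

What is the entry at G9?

F3 = 2 (sole candidate).
J4 = 4 (sole candidate).
D6 = 8 (sole candidate).
B7 = 4 (sole candidate).
F7 = 9 (sole candidate).
J7 = 8 (sole candidate).
J9 = 5 (sole candidate).
J1 = 6 (sole candidate).
F2 = 5 (sole candidate).
A7 = 3 (sole candidate).
A2 = 2 (sole candidate).
D2 = 3 (sole candidate).
H2 = 8 (sole candidate).
A5 = 7 (sole candidate).
C5 = 2 (sole candidate).
E5 = 1 (sole candidate).
G5 = 5 (sole candidate).
A6 = 9 (sole candidate).
B6 = 6 (sole candidate).
E6 = 7 (sole candidate).
G6 = 1 (sole candidate).
A8 = 1 (sole candidate).
C8 = 7 (sole candidate).
H8 = 4 (sole candidate).
C1 = 4 (sole candidate).
E1 = 8 (sole candidate).
F1 = 1 (sole candidate).
H1 = 3 (sole candidate).
B2 = 7 (sole candidate).
E2 = 9 (sole candidate).
H4 = 1 (sole candidate).
B5 = 8 (sole candidate).
F6 = 4 (sole candidate).
H6 = 5 (sole candidate).
E8 = 2 (sole candidate).
H9 = 7 (sole candidate).
G1 = 2 (sole candidate).
B3 = 3 (sole candidate).
G3 = 8 (sole candidate).
B4 = 2 (sole candidate).
D4 = 6 (sole candidate).
G4 = 3 (sole candidate).
D8 = 9 (sole candidate).
B9 = 1 (sole candidate).
D9 = 2 (sole candidate).
G9 = 9: row 9 has {1,2,3,4,5,6,7,8}; col 7 has {1,2,3,4,5,6,7,8}; region has {1,2,3,4,5,6,7,8} → only 9 remains.

9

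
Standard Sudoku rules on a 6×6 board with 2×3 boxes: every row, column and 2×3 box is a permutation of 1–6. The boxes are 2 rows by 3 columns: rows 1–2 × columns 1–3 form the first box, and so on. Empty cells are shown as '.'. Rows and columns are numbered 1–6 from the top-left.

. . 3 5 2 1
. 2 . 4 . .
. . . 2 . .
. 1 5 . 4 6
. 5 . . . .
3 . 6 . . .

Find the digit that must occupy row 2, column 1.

row 2, column 3 = 1: row 2 has {2,4}; col 3 has {3,5,6}; box has {2,3} → only 1 remains.
row 2, column 6 = 3: row 2 has {1,2,4}; col 6 has {1,6}; box has {1,2,4,5} → only 3 remains.
row 3, column 3 = 4: row 3 has {2}; col 3 has {1,3,5,6}; box has {1,5} → only 4 remains.
row 3, column 6 = 5: row 3 has {2,4}; col 6 has {1,3,6}; box has {2,4,6} → only 5 remains.
row 4, column 1 = 2: row 4 has {1,4,5,6}; col 1 has {3}; box has {1,4,5} → only 2 remains.
row 4, column 4 = 3: row 4 has {1,2,4,5,6}; col 4 has {2,4,5}; box has {2,4,5,6} → only 3 remains.
row 5, column 3 = 2: row 5 has {5}; col 3 has {1,3,4,5,6}; box has {3,5,6} → only 2 remains.
row 5, column 6 = 4: row 5 has {2,5}; col 6 has {1,3,5,6}; box has {} → only 4 remains.
row 6, column 2 = 4: row 6 has {3,6}; col 2 has {1,2,5}; box has {2,3,5,6} → only 4 remains.
row 6, column 4 = 1: row 6 has {3,4,6}; col 4 has {2,3,4,5}; box has {4} → only 1 remains.
row 6, column 5 = 5: row 6 has {1,3,4,6}; col 5 has {2,4}; box has {1,4} → only 5 remains.
row 6, column 6 = 2: row 6 has {1,3,4,5,6}; col 6 has {1,3,4,5,6}; box has {1,4,5} → only 2 remains.
row 1, column 2 = 6: row 1 has {1,2,3,5}; col 2 has {1,2,4,5}; box has {1,2,3} → only 6 remains.
row 2, column 1 = 5: row 2 has {1,2,3,4}; col 1 has {2,3}; box has {1,2,3,6} → only 5 remains.

5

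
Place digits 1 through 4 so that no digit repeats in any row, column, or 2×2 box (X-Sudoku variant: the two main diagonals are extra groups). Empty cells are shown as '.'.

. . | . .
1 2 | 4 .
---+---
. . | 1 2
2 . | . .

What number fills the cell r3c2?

3

r2c4 = 3 (sole candidate).
r3c2 = 3: row 3 has {1,2}; col 2 has {2}; box has {2}; anti-diagonal has {2,4} → only 3 remains.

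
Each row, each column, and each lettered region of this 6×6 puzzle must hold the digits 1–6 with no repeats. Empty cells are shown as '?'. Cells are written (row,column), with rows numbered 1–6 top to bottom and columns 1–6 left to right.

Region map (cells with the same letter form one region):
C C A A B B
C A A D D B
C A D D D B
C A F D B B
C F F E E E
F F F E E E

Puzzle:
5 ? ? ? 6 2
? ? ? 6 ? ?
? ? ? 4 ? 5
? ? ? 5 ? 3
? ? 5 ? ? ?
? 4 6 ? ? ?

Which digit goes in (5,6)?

6

(6,6) = 1: row 6 has {4,6}; col 6 has {2,3,5}; region has {} → only 1 remains.
(2,6) = 4: row 2 has {6}; col 6 has {1,2,3,5}; region has {2,3,5,6} → only 4 remains.
(4,5) = 1: row 4 has {3,5}; col 5 has {6}; region has {2,3,4,5,6} → only 1 remains.
(5,6) = 6: row 5 has {5}; col 6 has {1,2,3,4,5}; region has {1} → only 6 remains.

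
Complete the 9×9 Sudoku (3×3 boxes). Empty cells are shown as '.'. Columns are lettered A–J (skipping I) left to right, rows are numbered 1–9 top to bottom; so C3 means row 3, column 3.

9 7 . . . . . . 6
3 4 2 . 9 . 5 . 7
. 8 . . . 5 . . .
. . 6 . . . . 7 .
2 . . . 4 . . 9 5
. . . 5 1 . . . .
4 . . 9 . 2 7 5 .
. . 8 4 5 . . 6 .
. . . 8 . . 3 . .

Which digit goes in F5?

C3 = 1: row 3 has {5,8}; col 3 has {2,6,8}; box has {2,3,4,7,8,9} → only 1 remains.
C7 = 3: row 7 has {2,4,5,7,9}; col 3 has {1,2,6,8}; box has {4,8} → only 3 remains.
E7 = 6: row 7 has {2,3,4,5,7,9}; col 5 has {1,4,5,9}; box has {2,4,5,8,9} → only 6 remains.
E9 = 7: row 9 has {3,8}; col 5 has {1,4,5,6,9}; box has {2,4,5,6,8,9} → only 7 remains.
F9 = 1: row 9 has {3,7,8}; col 6 has {2,5}; box has {2,4,5,6,7,8,9} → only 1 remains.
C1 = 5: row 1 has {6,7,9}; col 3 has {1,2,3,6,8}; box has {1,2,3,4,7,8,9} → only 5 remains.
A3 = 6: row 3 has {1,5,8}; col 1 has {2,3,4,9}; box has {1,2,3,4,5,7,8,9} → only 6 remains.
C5 = 7: row 5 has {2,4,5,9}; col 3 has {1,2,3,5,6,8}; box has {2,6} → only 7 remains.
A6 = 8: row 6 has {1,5}; col 1 has {2,3,4,6,9}; box has {2,6,7} → only 8 remains.
B7 = 1: row 7 has {2,3,4,5,6,7,9}; col 2 has {4,7,8}; box has {3,4,8} → only 1 remains.
J7 = 8: row 7 has {1,2,3,4,5,6,7,9}; col 9 has {5,6,7}; box has {3,5,6,7} → only 8 remains.
A8 = 7: row 8 has {4,5,6,8}; col 1 has {2,3,4,6,8,9}; box has {1,3,4,8} → only 7 remains.
F8 = 3: row 8 has {4,5,6,7,8}; col 6 has {1,2,5}; box has {1,2,4,5,6,7,8,9} → only 3 remains.
A9 = 5: row 9 has {1,3,7,8}; col 1 has {2,3,4,6,7,8,9}; box has {1,3,4,7,8} → only 5 remains.
C9 = 9: row 9 has {1,3,5,7,8}; col 3 has {1,2,3,5,6,7,8}; box has {1,3,4,5,7,8} → only 9 remains.
A4 = 1: row 4 has {6,7}; col 1 has {2,3,4,5,6,7,8,9}; box has {2,6,7,8} → only 1 remains.
B5 = 3: row 5 has {2,4,5,7,9}; col 2 has {1,4,7,8}; box has {1,2,6,7,8} → only 3 remains.
D5 = 6: row 5 has {2,3,4,5,7,9}; col 4 has {4,5,8,9}; box has {1,4,5} → only 6 remains.
F5 = 8: row 5 has {2,3,4,5,6,7,9}; col 6 has {1,2,3,5}; box has {1,4,5,6} → only 8 remains.

8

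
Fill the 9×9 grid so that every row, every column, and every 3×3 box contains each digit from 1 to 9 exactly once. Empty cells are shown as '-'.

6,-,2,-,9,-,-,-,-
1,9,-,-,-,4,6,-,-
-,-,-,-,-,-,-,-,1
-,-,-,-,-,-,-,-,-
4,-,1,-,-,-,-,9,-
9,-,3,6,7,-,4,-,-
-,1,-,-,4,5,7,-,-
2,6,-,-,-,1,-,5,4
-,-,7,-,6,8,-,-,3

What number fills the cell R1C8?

4

R6C6 = 2: row 6 has {3,4,6,7,9}; col 6 has {1,4,5,8}; box has {6,7} → only 2 remains.
R8C5 = 3: row 8 has {1,2,4,5,6}; col 5 has {4,6,7,9}; box has {1,4,5,6,8} → only 3 remains.
R9C1 = 5: row 9 has {3,6,7,8}; col 1 has {1,2,4,6,9}; box has {1,2,6,7} → only 5 remains.
R9C2 = 4: row 9 has {3,5,6,7,8}; col 2 has {1,6,9}; box has {1,2,5,6,7} → only 4 remains.
R5C6 = 3: row 5 has {1,4,9}; col 6 has {1,2,4,5,8}; box has {2,6,7} → only 3 remains.
R1C6 = 7: row 1 has {2,6,9}; col 6 has {1,2,3,4,5,8}; box has {4,9} → only 7 remains.
R3C6 = 6: row 3 has {1}; col 6 has {1,2,3,4,5,7,8}; box has {4,7,9} → only 6 remains.
R4C6 = 9: row 4 has {}; col 6 has {1,2,3,4,5,6,7,8}; box has {2,3,6,7} → only 9 remains.
R1C4 = 1: in row 1, 1 can only go here (every other open cell in that row sees a 1).
R1C8 = 4: in row 1, 4 can only go here (every other open cell in that row sees a 4).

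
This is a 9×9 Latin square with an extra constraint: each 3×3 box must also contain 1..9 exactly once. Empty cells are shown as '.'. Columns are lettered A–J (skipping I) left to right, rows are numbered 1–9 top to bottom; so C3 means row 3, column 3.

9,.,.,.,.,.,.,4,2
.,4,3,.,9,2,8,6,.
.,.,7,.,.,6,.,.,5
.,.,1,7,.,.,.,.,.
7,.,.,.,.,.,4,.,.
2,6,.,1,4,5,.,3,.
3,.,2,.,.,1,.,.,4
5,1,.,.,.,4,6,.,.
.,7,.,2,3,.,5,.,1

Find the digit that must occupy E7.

A2 = 1: row 2 has {2,3,4,6,8,9}; col 1 has {2,3,5,7,9}; box has {3,4,7,9} → only 1 remains.
D2 = 5: row 2 has {1,2,3,4,6,8,9}; col 4 has {1,2,7}; box has {2,6,9} → only 5 remains.
J2 = 7: row 2 has {1,2,3,4,5,6,8,9}; col 9 has {1,2,4,5}; box has {2,4,5,6,8} → only 7 remains.
A3 = 8: row 3 has {5,6,7}; col 1 has {1,2,3,5,7,9}; box has {1,3,4,7,9} → only 8 remains.
B3 = 2: row 3 has {5,6,7,8}; col 2 has {1,4,6,7}; box has {1,3,4,7,8,9} → only 2 remains.
E3 = 1: row 3 has {2,5,6,7,8}; col 5 has {3,4,9}; box has {2,5,6,9} → only 1 remains.
H3 = 9: row 3 has {1,2,5,6,7,8}; col 8 has {3,4,6}; box has {2,4,5,6,7,8} → only 9 remains.
A4 = 4: row 4 has {1,7}; col 1 has {1,2,3,5,7,8,9}; box has {1,2,6,7} → only 4 remains.
A9 = 6: row 9 has {1,2,3,5,7}; col 1 has {1,2,3,4,5,7,8,9}; box has {1,2,3,5,7} → only 6 remains.
H9 = 8: row 9 has {1,2,3,5,6,7}; col 8 has {3,4,6,9}; box has {1,4,5,6} → only 8 remains.
B1 = 5: row 1 has {2,4,9}; col 2 has {1,2,4,6,7}; box has {1,2,3,4,7,8,9} → only 5 remains.
C1 = 6: row 1 has {2,4,5,9}; col 3 has {1,2,3,7}; box has {1,2,3,4,5,7,8,9} → only 6 remains.
G3 = 3: row 3 has {1,2,5,6,7,8,9}; col 7 has {4,5,6,8}; box has {2,4,5,6,7,8,9} → only 3 remains.
H7 = 7: row 7 has {1,2,3,4}; col 8 has {3,4,6,8,9}; box has {1,4,5,6,8} → only 7 remains.
H8 = 2: row 8 has {1,4,5,6}; col 8 has {3,4,6,7,8,9}; box has {1,4,5,6,7,8} → only 2 remains.
F9 = 9: row 9 has {1,2,3,5,6,7,8}; col 6 has {1,2,4,5,6}; box has {1,2,3,4} → only 9 remains.
G1 = 1: row 1 has {2,4,5,6,9}; col 7 has {3,4,5,6,8}; box has {2,3,4,5,6,7,8,9} → only 1 remains.
D3 = 4: row 3 has {1,2,3,5,6,7,8,9}; col 4 has {1,2,5,7}; box has {1,2,5,6,9} → only 4 remains.
H4 = 5: row 4 has {1,4,7}; col 8 has {2,3,4,6,7,8,9}; box has {3,4} → only 5 remains.
H5 = 1: row 5 has {4,7}; col 8 has {2,3,4,5,6,7,8,9}; box has {3,4,5} → only 1 remains.
G7 = 9: row 7 has {1,2,3,4,7}; col 7 has {1,3,4,5,6,8}; box has {1,2,4,5,6,7,8} → only 9 remains.
D8 = 8: row 8 has {1,2,4,5,6}; col 4 has {1,2,4,5,7}; box has {1,2,3,4,9} → only 8 remains.
E8 = 7: row 8 has {1,2,4,5,6,8}; col 5 has {1,3,4,9}; box has {1,2,3,4,8,9} → only 7 remains.
J8 = 3: row 8 has {1,2,4,5,6,7,8}; col 9 has {1,2,4,5,7}; box has {1,2,4,5,6,7,8,9} → only 3 remains.
C9 = 4: row 9 has {1,2,3,5,6,7,8,9}; col 3 has {1,2,3,6,7}; box has {1,2,3,5,6,7} → only 4 remains.
D1 = 3: row 1 has {1,2,4,5,6,9}; col 4 has {1,2,4,5,7,8}; box has {1,2,4,5,6,9} → only 3 remains.
E1 = 8: row 1 has {1,2,3,4,5,6,9}; col 5 has {1,3,4,7,9}; box has {1,2,3,4,5,6,9} → only 8 remains.
F1 = 7: row 1 has {1,2,3,4,5,6,8,9}; col 6 has {1,2,4,5,6,9}; box has {1,2,3,4,5,6,8,9} → only 7 remains.
G4 = 2: row 4 has {1,4,5,7}; col 7 has {1,3,4,5,6,8,9}; box has {1,3,4,5} → only 2 remains.
G6 = 7: row 6 has {1,2,3,4,5,6}; col 7 has {1,2,3,4,5,6,8,9}; box has {1,2,3,4,5} → only 7 remains.
B7 = 8: row 7 has {1,2,3,4,7,9}; col 2 has {1,2,4,5,6,7}; box has {1,2,3,4,5,6,7} → only 8 remains.
D7 = 6: row 7 has {1,2,3,4,7,8,9}; col 4 has {1,2,3,4,5,7,8}; box has {1,2,3,4,7,8,9} → only 6 remains.
E7 = 5: row 7 has {1,2,3,4,6,7,8,9}; col 5 has {1,3,4,7,8,9}; box has {1,2,3,4,6,7,8,9} → only 5 remains.

5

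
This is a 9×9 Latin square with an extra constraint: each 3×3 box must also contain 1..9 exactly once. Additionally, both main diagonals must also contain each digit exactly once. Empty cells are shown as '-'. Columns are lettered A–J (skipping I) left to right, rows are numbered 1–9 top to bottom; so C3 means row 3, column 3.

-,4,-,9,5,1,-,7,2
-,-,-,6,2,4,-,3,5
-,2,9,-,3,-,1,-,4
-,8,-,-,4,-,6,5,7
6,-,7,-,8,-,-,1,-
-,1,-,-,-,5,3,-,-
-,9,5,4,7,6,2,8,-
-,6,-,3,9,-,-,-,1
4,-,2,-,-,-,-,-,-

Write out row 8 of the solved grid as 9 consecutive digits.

A1 = 3: row 1 has {1,2,4,5,7,9}; col 1 has {4,6}; box has {2,4,9}; main diagonal has {2,5,8,9} → only 3 remains.
G1 = 8: row 1 has {1,2,3,4,5,7,9}; col 7 has {1,2,3,6}; box has {1,2,3,4,5,7} → only 8 remains.
B2 = 7: row 2 has {2,3,4,5,6}; col 2 has {1,2,4,6,8,9}; box has {2,3,4,9}; main diagonal has {2,3,5,8,9} → only 7 remains.
G2 = 9: row 2 has {2,3,4,5,6,7}; col 7 has {1,2,3,6,8}; box has {1,2,3,4,5,7,8} → only 9 remains.
H3 = 6: row 3 has {1,2,3,4,9}; col 8 has {1,3,5,7,8}; box has {1,2,3,4,5,7,8,9} → only 6 remains.
C4 = 3: row 4 has {4,5,6,7,8}; col 3 has {2,5,7,9}; box has {1,6,7,8} → only 3 remains.
D4 = 1: row 4 has {3,4,5,6,7,8}; col 4 has {3,4,6,9}; box has {4,5,8}; main diagonal has {2,3,5,7,8,9} → only 1 remains.
F4 = 9: row 4 has {1,3,4,5,6,7,8}; col 6 has {1,4,5,6}; box has {1,4,5,8}; anti-diagonal has {1,2,3,4,5,6,8} → only 9 remains.
B5 = 5: row 5 has {1,6,7,8}; col 2 has {1,2,4,6,7,8,9}; box has {1,3,6,7,8} → only 5 remains.
D5 = 2: row 5 has {1,5,6,7,8}; col 4 has {1,3,4,6,9}; box has {1,4,5,8,9} → only 2 remains.
F5 = 3: row 5 has {1,2,5,6,7,8}; col 6 has {1,4,5,6,9}; box has {1,2,4,5,8,9} → only 3 remains.
G5 = 4: row 5 has {1,2,3,5,6,7,8}; col 7 has {1,2,3,6,8,9}; box has {1,3,5,6,7} → only 4 remains.
J5 = 9: row 5 has {1,2,3,4,5,6,7,8}; col 9 has {1,2,4,5,7}; box has {1,3,4,5,6,7} → only 9 remains.
C6 = 4: row 6 has {1,3,5}; col 3 has {2,3,5,7,9}; box has {1,3,5,6,7,8} → only 4 remains.
D6 = 7: row 6 has {1,3,4,5}; col 4 has {1,2,3,4,6,9}; box has {1,2,3,4,5,8,9}; anti-diagonal has {1,2,3,4,5,6,8,9} → only 7 remains.
E6 = 6: row 6 has {1,3,4,5,7}; col 5 has {2,3,4,5,7,8,9}; box has {1,2,3,4,5,7,8,9} → only 6 remains.
H6 = 2: row 6 has {1,3,4,5,6,7}; col 8 has {1,3,5,6,7,8}; box has {1,3,4,5,6,7,9} → only 2 remains.
J6 = 8: row 6 has {1,2,3,4,5,6,7}; col 9 has {1,2,4,5,7,9}; box has {1,2,3,4,5,6,7,9} → only 8 remains.
A7 = 1: row 7 has {2,4,5,6,7,8,9}; col 1 has {3,4,6}; box has {2,4,5,6,9} → only 1 remains.
J7 = 3: row 7 has {1,2,4,5,6,7,8,9}; col 9 has {1,2,4,5,7,8,9}; box has {1,2,8} → only 3 remains.
C8 = 8: row 8 has {1,3,6,9}; col 3 has {2,3,4,5,7,9}; box has {1,2,4,5,6,9} → only 8 remains.
F8 = 2: row 8 has {1,3,6,8,9}; col 6 has {1,3,4,5,6,9}; box has {3,4,6,7,9} → only 2 remains.
H8 = 4: row 8 has {1,2,3,6,8,9}; col 8 has {1,2,3,5,6,7,8}; box has {1,2,3,8}; main diagonal has {1,2,3,5,7,8,9} → only 4 remains.
B9 = 3: row 9 has {2,4}; col 2 has {1,2,4,5,6,7,8,9}; box has {1,2,4,5,6,8,9} → only 3 remains.
E9 = 1: row 9 has {2,3,4}; col 5 has {2,3,4,5,6,7,8,9}; box has {2,3,4,6,7,9} → only 1 remains.
F9 = 8: row 9 has {1,2,3,4}; col 6 has {1,2,3,4,5,6,9}; box has {1,2,3,4,6,7,9} → only 8 remains.
H9 = 9: row 9 has {1,2,3,4,8}; col 8 has {1,2,3,4,5,6,7,8}; box has {1,2,3,4,8} → only 9 remains.
J9 = 6: row 9 has {1,2,3,4,8,9}; col 9 has {1,2,3,4,5,7,8,9}; box has {1,2,3,4,8,9}; main diagonal has {1,2,3,4,5,7,8,9} → only 6 remains.
C1 = 6: row 1 has {1,2,3,4,5,7,8,9}; col 3 has {2,3,4,5,7,8,9}; box has {2,3,4,7,9} → only 6 remains.
A2 = 8: row 2 has {2,3,4,5,6,7,9}; col 1 has {1,3,4,6}; box has {2,3,4,6,7,9} → only 8 remains.
C2 = 1: row 2 has {2,3,4,5,6,7,8,9}; col 3 has {2,3,4,5,6,7,8,9}; box has {2,3,4,6,7,8,9} → only 1 remains.
A3 = 5: row 3 has {1,2,3,4,6,9}; col 1 has {1,3,4,6,8}; box has {1,2,3,4,6,7,8,9} → only 5 remains.
D3 = 8: row 3 has {1,2,3,4,5,6,9}; col 4 has {1,2,3,4,6,7,9}; box has {1,2,3,4,5,6,9} → only 8 remains.
F3 = 7: row 3 has {1,2,3,4,5,6,8,9}; col 6 has {1,2,3,4,5,6,8,9}; box has {1,2,3,4,5,6,8,9} → only 7 remains.
A4 = 2: row 4 has {1,3,4,5,6,7,8,9}; col 1 has {1,3,4,5,6,8}; box has {1,3,4,5,6,7,8} → only 2 remains.
A6 = 9: row 6 has {1,2,3,4,5,6,7,8}; col 1 has {1,2,3,4,5,6,8}; box has {1,2,3,4,5,6,7,8} → only 9 remains.
A8 = 7: row 8 has {1,2,3,4,6,8,9}; col 1 has {1,2,3,4,5,6,8,9}; box has {1,2,3,4,5,6,8,9} → only 7 remains.
G8 = 5: row 8 has {1,2,3,4,6,7,8,9}; col 7 has {1,2,3,4,6,8,9}; box has {1,2,3,4,6,8,9} → only 5 remains.

768392541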